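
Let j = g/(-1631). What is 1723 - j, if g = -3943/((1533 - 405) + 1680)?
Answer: 7891074161/4579848 ≈ 1723.0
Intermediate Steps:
g = -3943/2808 (g = -3943/(1128 + 1680) = -3943/2808 ≈ -1.4042)
j = 3943/4579848 (j = -3943/2808/(-1631) = -3943/2808*(-1/1631) = 3943/4579848 ≈ 0.00086095)
1723 - j = 1723 - 1*3943/4579848 = 1723 - 3943/4579848 = 7891074161/4579848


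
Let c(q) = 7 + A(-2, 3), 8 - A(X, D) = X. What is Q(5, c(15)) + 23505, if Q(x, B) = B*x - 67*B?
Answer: 22451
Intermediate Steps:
A(X, D) = 8 - X
c(q) = 17 (c(q) = 7 + (8 - 1*(-2)) = 7 + (8 + 2) = 7 + 10 = 17)
Q(x, B) = -67*B + B*x
Q(5, c(15)) + 23505 = 17*(-67 + 5) + 23505 = 17*(-62) + 23505 = -1054 + 23505 = 22451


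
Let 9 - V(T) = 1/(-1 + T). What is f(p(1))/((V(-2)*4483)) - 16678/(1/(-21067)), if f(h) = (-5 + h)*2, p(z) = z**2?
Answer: 11025884623300/31381 ≈ 3.5136e+8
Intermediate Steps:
V(T) = 9 - 1/(-1 + T)
f(h) = -10 + 2*h
f(p(1))/((V(-2)*4483)) - 16678/(1/(-21067)) = (-10 + 2*1**2)/((((-10 + 9*(-2))/(-1 - 2))*4483)) - 16678/(1/(-21067)) = (-10 + 2*1)/((((-10 - 18)/(-3))*4483)) - 16678/(-1/21067) = (-10 + 2)/((-1/3*(-28)*4483)) - 16678*(-21067) = -8/((28/3)*4483) + 351355426 = -8/125524/3 + 351355426 = -8*3/125524 + 351355426 = -6/31381 + 351355426 = 11025884623300/31381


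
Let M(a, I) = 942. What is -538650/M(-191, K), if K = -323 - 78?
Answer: -89775/157 ≈ -571.82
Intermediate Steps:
K = -401
-538650/M(-191, K) = -538650/942 = -538650*1/942 = -89775/157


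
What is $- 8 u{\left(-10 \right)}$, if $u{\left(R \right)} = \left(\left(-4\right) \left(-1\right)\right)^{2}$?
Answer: $-128$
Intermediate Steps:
$u{\left(R \right)} = 16$ ($u{\left(R \right)} = 4^{2} = 16$)
$- 8 u{\left(-10 \right)} = \left(-8\right) 16 = -128$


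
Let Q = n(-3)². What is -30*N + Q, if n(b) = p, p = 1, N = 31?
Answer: -929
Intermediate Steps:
n(b) = 1
Q = 1 (Q = 1² = 1)
-30*N + Q = -30*31 + 1 = -930 + 1 = -929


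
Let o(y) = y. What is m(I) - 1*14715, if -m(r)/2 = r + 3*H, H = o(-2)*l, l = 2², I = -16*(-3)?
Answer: -14763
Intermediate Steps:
I = 48
l = 4
H = -8 (H = -2*4 = -8)
m(r) = 48 - 2*r (m(r) = -2*(r + 3*(-8)) = -2*(r - 24) = -2*(-24 + r) = 48 - 2*r)
m(I) - 1*14715 = (48 - 2*48) - 1*14715 = (48 - 96) - 14715 = -48 - 14715 = -14763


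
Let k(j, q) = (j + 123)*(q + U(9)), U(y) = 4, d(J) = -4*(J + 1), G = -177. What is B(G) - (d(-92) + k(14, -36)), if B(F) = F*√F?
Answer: 4020 - 177*I*√177 ≈ 4020.0 - 2354.8*I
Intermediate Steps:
d(J) = -4 - 4*J (d(J) = -4*(1 + J) = -4 - 4*J)
k(j, q) = (4 + q)*(123 + j) (k(j, q) = (j + 123)*(q + 4) = (123 + j)*(4 + q) = (4 + q)*(123 + j))
B(F) = F^(3/2)
B(G) - (d(-92) + k(14, -36)) = (-177)^(3/2) - ((-4 - 4*(-92)) + (492 + 4*14 + 123*(-36) + 14*(-36))) = -177*I*√177 - ((-4 + 368) + (492 + 56 - 4428 - 504)) = -177*I*√177 - (364 - 4384) = -177*I*√177 - 1*(-4020) = -177*I*√177 + 4020 = 4020 - 177*I*√177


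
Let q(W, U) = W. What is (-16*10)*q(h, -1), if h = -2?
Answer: 320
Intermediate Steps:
(-16*10)*q(h, -1) = -16*10*(-2) = -160*(-2) = 320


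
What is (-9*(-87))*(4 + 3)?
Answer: 5481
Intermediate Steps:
(-9*(-87))*(4 + 3) = 783*7 = 5481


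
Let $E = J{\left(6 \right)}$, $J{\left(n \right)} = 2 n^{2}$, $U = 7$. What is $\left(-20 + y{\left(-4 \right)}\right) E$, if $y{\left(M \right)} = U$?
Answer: $-936$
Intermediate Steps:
$y{\left(M \right)} = 7$
$E = 72$ ($E = 2 \cdot 6^{2} = 2 \cdot 36 = 72$)
$\left(-20 + y{\left(-4 \right)}\right) E = \left(-20 + 7\right) 72 = \left(-13\right) 72 = -936$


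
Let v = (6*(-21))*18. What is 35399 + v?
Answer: 33131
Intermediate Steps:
v = -2268 (v = -126*18 = -2268)
35399 + v = 35399 - 2268 = 33131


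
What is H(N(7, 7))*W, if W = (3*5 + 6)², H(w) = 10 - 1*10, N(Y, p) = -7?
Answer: 0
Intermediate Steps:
H(w) = 0 (H(w) = 10 - 10 = 0)
W = 441 (W = (15 + 6)² = 21² = 441)
H(N(7, 7))*W = 0*441 = 0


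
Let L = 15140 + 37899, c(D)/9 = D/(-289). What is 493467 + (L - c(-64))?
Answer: 157939658/289 ≈ 5.4650e+5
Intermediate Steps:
c(D) = -9*D/289 (c(D) = 9*(D/(-289)) = 9*(D*(-1/289)) = 9*(-D/289) = -9*D/289)
L = 53039
493467 + (L - c(-64)) = 493467 + (53039 - (-9)*(-64)/289) = 493467 + (53039 - 1*576/289) = 493467 + (53039 - 576/289) = 493467 + 15327695/289 = 157939658/289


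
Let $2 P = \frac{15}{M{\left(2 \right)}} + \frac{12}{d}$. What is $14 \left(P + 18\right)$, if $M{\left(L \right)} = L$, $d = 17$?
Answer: $\frac{10521}{34} \approx 309.44$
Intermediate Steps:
$P = \frac{279}{68}$ ($P = \frac{\frac{15}{2} + \frac{12}{17}}{2} = \frac{1}{2} \cdot \frac{279}{34} = \frac{279}{68} \approx 4.1029$)
$14 \left(P + 18\right) = 14 \left(\frac{279}{68} + 18\right) = 14 \cdot \frac{1503}{68} = \frac{10521}{34}$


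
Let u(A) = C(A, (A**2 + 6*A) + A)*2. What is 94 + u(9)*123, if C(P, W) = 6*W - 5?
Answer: 211408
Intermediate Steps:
C(P, W) = -5 + 6*W
u(A) = -10 + 12*A**2 + 84*A (u(A) = (-5 + 6*((A**2 + 6*A) + A))*2 = (-5 + 6*(A**2 + 7*A))*2 = (-5 + (6*A**2 + 42*A))*2 = (-5 + 6*A**2 + 42*A)*2 = -10 + 12*A**2 + 84*A)
94 + u(9)*123 = 94 + (-10 + 12*9*(7 + 9))*123 = 94 + (-10 + 12*9*16)*123 = 94 + (-10 + 1728)*123 = 94 + 1718*123 = 94 + 211314 = 211408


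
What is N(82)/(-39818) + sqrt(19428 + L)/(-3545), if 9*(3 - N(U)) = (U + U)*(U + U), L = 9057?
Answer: 26869/358362 - 3*sqrt(3165)/3545 ≈ 0.027368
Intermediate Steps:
N(U) = 3 - 4*U**2/9 (N(U) = 3 - (U + U)*(U + U)/9 = 3 - 2*U*2*U/9 = 3 - 4*U**2/9)
N(82)/(-39818) + sqrt(19428 + L)/(-3545) = (3 - 4/9*82**2)/(-39818) + sqrt(19428 + 9057)/(-3545) = (3 - 4/9*6724)*(-1/39818) + sqrt(28485)*(-1/3545) = (3 - 26896/9)*(-1/39818) + (3*sqrt(3165))*(-1/3545) = -26869/9*(-1/39818) - 3*sqrt(3165)/3545 = 26869/358362 - 3*sqrt(3165)/3545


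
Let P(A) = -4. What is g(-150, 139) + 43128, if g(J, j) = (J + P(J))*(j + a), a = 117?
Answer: 3704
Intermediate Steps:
g(J, j) = (-4 + J)*(117 + j) (g(J, j) = (J - 4)*(j + 117) = (-4 + J)*(117 + j))
g(-150, 139) + 43128 = (-468 - 4*139 + 117*(-150) - 150*139) + 43128 = (-468 - 556 - 17550 - 20850) + 43128 = -39424 + 43128 = 3704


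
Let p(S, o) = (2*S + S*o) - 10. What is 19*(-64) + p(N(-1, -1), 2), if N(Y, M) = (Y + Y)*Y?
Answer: -1218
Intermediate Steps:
N(Y, M) = 2*Y² (N(Y, M) = (2*Y)*Y = 2*Y²)
p(S, o) = -10 + 2*S + S*o
19*(-64) + p(N(-1, -1), 2) = 19*(-64) + (-10 + 2*(2*(-1)²) + (2*(-1)²)*2) = -1216 + (-10 + 2*(2*1) + (2*1)*2) = -1216 + (-10 + 2*2 + 2*2) = -1216 + (-10 + 4 + 4) = -1216 - 2 = -1218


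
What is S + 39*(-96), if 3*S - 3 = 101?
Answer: -11128/3 ≈ -3709.3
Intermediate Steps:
S = 104/3 (S = 1 + (⅓)*101 = 1 + 101/3 = 104/3 ≈ 34.667)
S + 39*(-96) = 104/3 + 39*(-96) = 104/3 - 3744 = -11128/3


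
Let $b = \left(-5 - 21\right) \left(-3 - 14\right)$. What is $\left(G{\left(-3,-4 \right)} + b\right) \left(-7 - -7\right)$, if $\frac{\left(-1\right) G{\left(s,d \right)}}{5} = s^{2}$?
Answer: $0$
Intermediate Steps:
$G{\left(s,d \right)} = - 5 s^{2}$
$b = 442$ ($b = - 26 \left(-3 - 14\right) = \left(-26\right) \left(-17\right) = 442$)
$\left(G{\left(-3,-4 \right)} + b\right) \left(-7 - -7\right) = \left(- 5 \left(-3\right)^{2} + 442\right) \left(-7 - -7\right) = \left(\left(-5\right) 9 + 442\right) \left(-7 + 7\right) = \left(-45 + 442\right) 0 = 397 \cdot 0 = 0$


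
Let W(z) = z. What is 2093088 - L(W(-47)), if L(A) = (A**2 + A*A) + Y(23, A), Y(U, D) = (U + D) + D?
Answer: 2088741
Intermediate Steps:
Y(U, D) = U + 2*D (Y(U, D) = (D + U) + D = U + 2*D)
L(A) = 23 + 2*A + 2*A**2 (L(A) = (A**2 + A*A) + (23 + 2*A) = (A**2 + A**2) + (23 + 2*A) = 2*A**2 + (23 + 2*A) = 23 + 2*A + 2*A**2)
2093088 - L(W(-47)) = 2093088 - (23 + 2*(-47) + 2*(-47)**2) = 2093088 - (23 - 94 + 2*2209) = 2093088 - (23 - 94 + 4418) = 2093088 - 1*4347 = 2093088 - 4347 = 2088741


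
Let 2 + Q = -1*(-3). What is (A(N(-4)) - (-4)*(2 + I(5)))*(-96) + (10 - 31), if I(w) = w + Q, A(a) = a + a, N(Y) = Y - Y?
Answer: -3093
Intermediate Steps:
N(Y) = 0
A(a) = 2*a
Q = 1 (Q = -2 - 1*(-3) = -2 + 3 = 1)
I(w) = 1 + w (I(w) = w + 1 = 1 + w)
(A(N(-4)) - (-4)*(2 + I(5)))*(-96) + (10 - 31) = (2*0 - (-4)*(2 + (1 + 5)))*(-96) + (10 - 31) = (0 - (-4)*(2 + 6))*(-96) - 21 = (0 - (-4)*8)*(-96) - 21 = (0 - 1*(-32))*(-96) - 21 = (0 + 32)*(-96) - 21 = 32*(-96) - 21 = -3072 - 21 = -3093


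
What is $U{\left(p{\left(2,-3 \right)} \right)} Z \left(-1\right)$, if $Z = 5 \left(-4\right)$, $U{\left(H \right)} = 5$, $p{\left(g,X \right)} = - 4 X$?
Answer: $100$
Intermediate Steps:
$Z = -20$
$U{\left(p{\left(2,-3 \right)} \right)} Z \left(-1\right) = 5 \left(-20\right) \left(-1\right) = \left(-100\right) \left(-1\right) = 100$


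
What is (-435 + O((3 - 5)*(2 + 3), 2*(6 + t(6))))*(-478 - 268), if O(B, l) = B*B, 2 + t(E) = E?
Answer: 249910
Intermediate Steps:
t(E) = -2 + E
O(B, l) = B²
(-435 + O((3 - 5)*(2 + 3), 2*(6 + t(6))))*(-478 - 268) = (-435 + ((3 - 5)*(2 + 3))²)*(-478 - 268) = (-435 + (-2*5)²)*(-746) = (-435 + (-10)²)*(-746) = (-435 + 100)*(-746) = -335*(-746) = 249910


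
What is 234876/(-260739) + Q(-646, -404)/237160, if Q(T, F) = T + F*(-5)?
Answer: -249301517/278544420 ≈ -0.89502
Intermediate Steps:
Q(T, F) = T - 5*F
234876/(-260739) + Q(-646, -404)/237160 = 234876/(-260739) + (-646 - 5*(-404))/237160 = 234876*(-1/260739) + (-646 + 2020)*(1/237160) = -2116/2349 + 1374*(1/237160) = -2116/2349 + 687/118580 = -249301517/278544420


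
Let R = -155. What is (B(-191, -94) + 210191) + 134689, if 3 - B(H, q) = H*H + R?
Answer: 308557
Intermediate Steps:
B(H, q) = 158 - H**2 (B(H, q) = 3 - (H*H - 155) = 3 - (H**2 - 155) = 3 - (-155 + H**2) = 3 + (155 - H**2) = 158 - H**2)
(B(-191, -94) + 210191) + 134689 = ((158 - 1*(-191)**2) + 210191) + 134689 = ((158 - 1*36481) + 210191) + 134689 = ((158 - 36481) + 210191) + 134689 = (-36323 + 210191) + 134689 = 173868 + 134689 = 308557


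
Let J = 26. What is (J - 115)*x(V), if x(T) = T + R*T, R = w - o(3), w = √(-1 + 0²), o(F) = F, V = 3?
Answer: 534 - 267*I ≈ 534.0 - 267.0*I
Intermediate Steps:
w = I (w = √(-1 + 0) = √(-1) = I ≈ 1.0*I)
R = -3 + I (R = I - 1*3 = I - 3 = -3 + I ≈ -3.0 + 1.0*I)
x(T) = T + T*(-3 + I) (x(T) = T + (-3 + I)*T = T + T*(-3 + I))
(J - 115)*x(V) = (26 - 115)*(3*(-2 + I)) = -89*(-6 + 3*I) = 534 - 267*I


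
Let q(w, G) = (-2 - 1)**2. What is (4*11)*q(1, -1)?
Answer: 396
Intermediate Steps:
q(w, G) = 9 (q(w, G) = (-3)**2 = 9)
(4*11)*q(1, -1) = (4*11)*9 = 44*9 = 396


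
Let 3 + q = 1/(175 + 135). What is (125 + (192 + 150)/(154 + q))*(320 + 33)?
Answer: 2102960435/46811 ≈ 44925.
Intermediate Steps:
q = -929/310 (q = -3 + 1/(175 + 135) = -3 + 1/310 = -929/310 ≈ -2.9968)
(125 + (192 + 150)/(154 + q))*(320 + 33) = (125 + (192 + 150)/(154 - 929/310))*(320 + 33) = (125 + 342/(46811/310))*353 = (125 + 342*(310/46811))*353 = (125 + 106020/46811)*353 = (5957395/46811)*353 = 2102960435/46811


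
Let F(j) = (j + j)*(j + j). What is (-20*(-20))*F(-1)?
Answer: 1600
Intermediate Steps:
F(j) = 4*j² (F(j) = (2*j)*(2*j) = 4*j²)
(-20*(-20))*F(-1) = (-20*(-20))*(4*(-1)²) = 400*(4*1) = 400*4 = 1600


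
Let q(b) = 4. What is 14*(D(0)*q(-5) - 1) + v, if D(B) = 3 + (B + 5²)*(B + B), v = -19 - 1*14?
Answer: 121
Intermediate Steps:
v = -33 (v = -19 - 14 = -33)
D(B) = 3 + 2*B*(25 + B) (D(B) = 3 + (B + 25)*(2*B) = 3 + (25 + B)*(2*B) = 3 + 2*B*(25 + B))
14*(D(0)*q(-5) - 1) + v = 14*((3 + 2*0² + 50*0)*4 - 1) - 33 = 14*((3 + 2*0 + 0)*4 - 1) - 33 = 14*((3 + 0 + 0)*4 - 1) - 33 = 14*(3*4 - 1) - 33 = 14*(12 - 1) - 33 = 14*11 - 33 = 154 - 33 = 121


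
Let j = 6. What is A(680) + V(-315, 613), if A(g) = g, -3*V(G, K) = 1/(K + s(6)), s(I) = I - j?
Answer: 1250519/1839 ≈ 680.00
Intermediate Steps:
s(I) = -6 + I (s(I) = I - 1*6 = I - 6 = -6 + I)
V(G, K) = -1/(3*K) (V(G, K) = -1/(3*(K + (-6 + 6))) = -1/(3*(K + 0)) = -1/(3*K))
A(680) + V(-315, 613) = 680 - ⅓/613 = 680 - ⅓*1/613 = 680 - 1/1839 = 1250519/1839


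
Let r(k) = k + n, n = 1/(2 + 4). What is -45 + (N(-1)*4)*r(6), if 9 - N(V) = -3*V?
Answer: 103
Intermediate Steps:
N(V) = 9 + 3*V (N(V) = 9 - (-3)*V = 9 + 3*V)
n = ⅙ (n = 1/6 = ⅙ ≈ 0.16667)
r(k) = ⅙ + k (r(k) = k + ⅙ = ⅙ + k)
-45 + (N(-1)*4)*r(6) = -45 + ((9 + 3*(-1))*4)*(⅙ + 6) = -45 + ((9 - 3)*4)*(37/6) = -45 + (6*4)*(37/6) = -45 + 24*(37/6) = -45 + 148 = 103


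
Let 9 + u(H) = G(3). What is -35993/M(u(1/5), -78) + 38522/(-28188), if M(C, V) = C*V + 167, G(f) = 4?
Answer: -518013719/7850358 ≈ -65.986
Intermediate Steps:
u(H) = -5 (u(H) = -9 + 4 = -5)
M(C, V) = 167 + C*V
-35993/M(u(1/5), -78) + 38522/(-28188) = -35993/(167 - 5*(-78)) + 38522/(-28188) = -35993/(167 + 390) + 38522*(-1/28188) = -35993/557 - 19261/14094 = -518013719/7850358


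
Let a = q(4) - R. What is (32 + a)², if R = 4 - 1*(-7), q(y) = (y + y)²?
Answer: 7225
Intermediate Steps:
q(y) = 4*y² (q(y) = (2*y)² = 4*y²)
R = 11 (R = 4 + 7 = 11)
a = 53 (a = 4*4² - 1*11 = 4*16 - 11 = 64 - 11 = 53)
(32 + a)² = (32 + 53)² = 85² = 7225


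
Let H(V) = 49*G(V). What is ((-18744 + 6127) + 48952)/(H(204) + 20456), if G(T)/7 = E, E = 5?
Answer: 36335/22171 ≈ 1.6389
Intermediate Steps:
G(T) = 35 (G(T) = 7*5 = 35)
H(V) = 1715 (H(V) = 49*35 = 1715)
((-18744 + 6127) + 48952)/(H(204) + 20456) = ((-18744 + 6127) + 48952)/(1715 + 20456) = (-12617 + 48952)/22171 = 36335*(1/22171) = 36335/22171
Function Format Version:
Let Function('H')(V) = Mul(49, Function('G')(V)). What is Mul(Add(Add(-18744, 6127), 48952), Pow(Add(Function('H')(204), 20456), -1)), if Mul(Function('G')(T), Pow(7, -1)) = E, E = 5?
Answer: Rational(36335, 22171) ≈ 1.6389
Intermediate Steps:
Function('G')(T) = 35 (Function('G')(T) = Mul(7, 5) = 35)
Function('H')(V) = 1715 (Function('H')(V) = Mul(49, 35) = 1715)
Mul(Add(Add(-18744, 6127), 48952), Pow(Add(Function('H')(204), 20456), -1)) = Mul(Add(Add(-18744, 6127), 48952), Pow(Add(1715, 20456), -1)) = Mul(Add(-12617, 48952), Pow(22171, -1)) = Mul(36335, Rational(1, 22171)) = Rational(36335, 22171)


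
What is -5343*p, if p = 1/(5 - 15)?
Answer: 5343/10 ≈ 534.30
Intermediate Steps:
p = -1/10 (p = 1/(-10) = -1/10 ≈ -0.10000)
-5343*p = -5343*(-1/10) = 5343/10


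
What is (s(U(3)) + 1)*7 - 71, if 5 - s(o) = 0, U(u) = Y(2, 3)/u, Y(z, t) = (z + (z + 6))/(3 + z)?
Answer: -29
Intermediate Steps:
Y(z, t) = (6 + 2*z)/(3 + z) (Y(z, t) = (z + (6 + z))/(3 + z) = (6 + 2*z)/(3 + z))
U(u) = 2/u
s(o) = 5 (s(o) = 5 - 1*0 = 5 + 0 = 5)
(s(U(3)) + 1)*7 - 71 = (5 + 1)*7 - 71 = 6*7 - 71 = 42 - 71 = -29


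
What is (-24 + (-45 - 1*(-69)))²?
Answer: 0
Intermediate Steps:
(-24 + (-45 - 1*(-69)))² = (-24 + (-45 + 69))² = (-24 + 24)² = 0² = 0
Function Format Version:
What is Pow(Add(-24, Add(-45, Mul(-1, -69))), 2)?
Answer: 0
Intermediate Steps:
Pow(Add(-24, Add(-45, Mul(-1, -69))), 2) = Pow(Add(-24, Add(-45, 69)), 2) = Pow(Add(-24, 24), 2) = Pow(0, 2) = 0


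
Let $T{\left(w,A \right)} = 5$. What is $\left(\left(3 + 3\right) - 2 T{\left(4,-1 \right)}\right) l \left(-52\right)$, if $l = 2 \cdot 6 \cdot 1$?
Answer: $2496$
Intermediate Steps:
$l = 12$ ($l = 12 \cdot 1 = 12$)
$\left(\left(3 + 3\right) - 2 T{\left(4,-1 \right)}\right) l \left(-52\right) = \left(\left(3 + 3\right) - 10\right) 12 \left(-52\right) = \left(6 - 10\right) 12 \left(-52\right) = \left(-4\right) 12 \left(-52\right) = \left(-48\right) \left(-52\right) = 2496$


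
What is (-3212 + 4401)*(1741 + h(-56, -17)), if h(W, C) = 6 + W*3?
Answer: 1877431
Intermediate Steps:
h(W, C) = 6 + 3*W
(-3212 + 4401)*(1741 + h(-56, -17)) = (-3212 + 4401)*(1741 + (6 + 3*(-56))) = 1189*(1741 + (6 - 168)) = 1189*(1741 - 162) = 1189*1579 = 1877431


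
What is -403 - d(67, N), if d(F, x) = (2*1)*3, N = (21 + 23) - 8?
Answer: -409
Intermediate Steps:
N = 36 (N = 44 - 8 = 36)
d(F, x) = 6 (d(F, x) = 2*3 = 6)
-403 - d(67, N) = -403 - 1*6 = -403 - 6 = -409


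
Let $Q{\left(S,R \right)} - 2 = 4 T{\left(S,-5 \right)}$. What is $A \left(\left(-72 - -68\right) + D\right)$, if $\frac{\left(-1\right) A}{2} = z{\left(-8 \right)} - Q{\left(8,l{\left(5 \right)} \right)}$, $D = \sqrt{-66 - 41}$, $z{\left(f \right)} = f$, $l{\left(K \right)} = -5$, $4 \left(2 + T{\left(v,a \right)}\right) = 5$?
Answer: $-56 + 14 i \sqrt{107} \approx -56.0 + 144.82 i$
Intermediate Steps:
$T{\left(v,a \right)} = - \frac{3}{4}$ ($T{\left(v,a \right)} = -2 + \frac{1}{4} \cdot 5 = -2 + \frac{5}{4} = - \frac{3}{4}$)
$D = i \sqrt{107}$ ($D = \sqrt{-107} = i \sqrt{107} \approx 10.344 i$)
$Q{\left(S,R \right)} = -1$ ($Q{\left(S,R \right)} = 2 + 4 \left(- \frac{3}{4}\right) = 2 - 3 = -1$)
$A = 14$ ($A = - 2 \left(-8 - -1\right) = - 2 \left(-8 + 1\right) = \left(-2\right) \left(-7\right) = 14$)
$A \left(\left(-72 - -68\right) + D\right) = 14 \left(\left(-72 - -68\right) + i \sqrt{107}\right) = 14 \left(\left(-72 + 68\right) + i \sqrt{107}\right) = 14 \left(-4 + i \sqrt{107}\right) = -56 + 14 i \sqrt{107}$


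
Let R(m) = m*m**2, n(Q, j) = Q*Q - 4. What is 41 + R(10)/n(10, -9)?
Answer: 617/12 ≈ 51.417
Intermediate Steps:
n(Q, j) = -4 + Q**2 (n(Q, j) = Q**2 - 4 = -4 + Q**2)
R(m) = m**3
41 + R(10)/n(10, -9) = 41 + 10**3/(-4 + 10**2) = 41 + 1000/(-4 + 100) = 41 + 1000/96 = 41 + (1/96)*1000 = 41 + 125/12 = 617/12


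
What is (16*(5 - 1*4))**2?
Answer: 256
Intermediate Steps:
(16*(5 - 1*4))**2 = (16*(5 - 4))**2 = (16*1)**2 = 16**2 = 256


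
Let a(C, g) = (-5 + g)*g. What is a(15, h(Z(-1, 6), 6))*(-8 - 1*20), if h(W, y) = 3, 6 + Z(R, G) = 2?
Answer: 168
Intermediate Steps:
Z(R, G) = -4 (Z(R, G) = -6 + 2 = -4)
a(C, g) = g*(-5 + g)
a(15, h(Z(-1, 6), 6))*(-8 - 1*20) = (3*(-5 + 3))*(-8 - 1*20) = (3*(-2))*(-8 - 20) = -6*(-28) = 168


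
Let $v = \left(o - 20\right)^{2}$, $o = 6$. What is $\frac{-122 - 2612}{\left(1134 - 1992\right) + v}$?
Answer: $\frac{1367}{331} \approx 4.1299$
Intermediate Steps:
$v = 196$ ($v = \left(6 - 20\right)^{2} = \left(-14\right)^{2} = 196$)
$\frac{-122 - 2612}{\left(1134 - 1992\right) + v} = \frac{-122 - 2612}{\left(1134 - 1992\right) + 196} = - \frac{2734}{-858 + 196} = - \frac{2734}{-662} = \left(-2734\right) \left(- \frac{1}{662}\right) = \frac{1367}{331}$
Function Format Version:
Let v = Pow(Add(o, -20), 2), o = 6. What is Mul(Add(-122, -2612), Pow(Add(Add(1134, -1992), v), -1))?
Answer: Rational(1367, 331) ≈ 4.1299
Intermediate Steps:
v = 196 (v = Pow(Add(6, -20), 2) = Pow(-14, 2) = 196)
Mul(Add(-122, -2612), Pow(Add(Add(1134, -1992), v), -1)) = Mul(Add(-122, -2612), Pow(Add(Add(1134, -1992), 196), -1)) = Mul(-2734, Pow(Add(-858, 196), -1)) = Mul(-2734, Pow(-662, -1)) = Mul(-2734, Rational(-1, 662)) = Rational(1367, 331)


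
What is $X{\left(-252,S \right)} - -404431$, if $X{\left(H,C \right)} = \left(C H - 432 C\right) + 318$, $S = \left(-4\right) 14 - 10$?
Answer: $449893$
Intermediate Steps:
$S = -66$ ($S = -56 - 10 = -66$)
$X{\left(H,C \right)} = 318 - 432 C + C H$ ($X{\left(H,C \right)} = \left(- 432 C + C H\right) + 318 = 318 - 432 C + C H$)
$X{\left(-252,S \right)} - -404431 = \left(318 - -28512 - -16632\right) - -404431 = \left(318 + 28512 + 16632\right) + 404431 = 45462 + 404431 = 449893$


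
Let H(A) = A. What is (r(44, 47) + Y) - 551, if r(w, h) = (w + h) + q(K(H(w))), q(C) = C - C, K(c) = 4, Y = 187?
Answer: -273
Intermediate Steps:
q(C) = 0
r(w, h) = h + w (r(w, h) = (w + h) + 0 = (h + w) + 0 = h + w)
(r(44, 47) + Y) - 551 = ((47 + 44) + 187) - 551 = (91 + 187) - 551 = 278 - 551 = -273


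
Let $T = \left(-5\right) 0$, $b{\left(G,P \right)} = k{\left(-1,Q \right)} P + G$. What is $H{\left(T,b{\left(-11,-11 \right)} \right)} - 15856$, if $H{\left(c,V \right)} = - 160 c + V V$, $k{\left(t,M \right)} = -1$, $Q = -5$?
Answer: $-15856$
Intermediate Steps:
$b{\left(G,P \right)} = G - P$ ($b{\left(G,P \right)} = - P + G = G - P$)
$T = 0$
$H{\left(c,V \right)} = V^{2} - 160 c$ ($H{\left(c,V \right)} = - 160 c + V^{2} = V^{2} - 160 c$)
$H{\left(T,b{\left(-11,-11 \right)} \right)} - 15856 = \left(\left(-11 - -11\right)^{2} - 0\right) - 15856 = \left(\left(-11 + 11\right)^{2} + 0\right) - 15856 = \left(0^{2} + 0\right) - 15856 = \left(0 + 0\right) - 15856 = 0 - 15856 = -15856$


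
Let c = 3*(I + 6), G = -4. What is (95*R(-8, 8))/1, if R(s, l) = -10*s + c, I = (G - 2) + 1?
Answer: 7885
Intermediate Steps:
I = -5 (I = (-4 - 2) + 1 = -6 + 1 = -5)
c = 3 (c = 3*(-5 + 6) = 3*1 = 3)
R(s, l) = 3 - 10*s (R(s, l) = -10*s + 3 = 3 - 10*s)
(95*R(-8, 8))/1 = (95*(3 - 10*(-8)))/1 = (95*(3 + 80))*1 = (95*83)*1 = 7885*1 = 7885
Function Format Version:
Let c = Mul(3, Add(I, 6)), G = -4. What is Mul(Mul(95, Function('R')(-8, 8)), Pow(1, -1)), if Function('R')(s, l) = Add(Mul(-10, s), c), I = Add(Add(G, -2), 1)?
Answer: 7885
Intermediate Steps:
I = -5 (I = Add(Add(-4, -2), 1) = Add(-6, 1) = -5)
c = 3 (c = Mul(3, Add(-5, 6)) = Mul(3, 1) = 3)
Function('R')(s, l) = Add(3, Mul(-10, s)) (Function('R')(s, l) = Add(Mul(-10, s), 3) = Add(3, Mul(-10, s)))
Mul(Mul(95, Function('R')(-8, 8)), Pow(1, -1)) = Mul(Mul(95, Add(3, Mul(-10, -8))), Pow(1, -1)) = Mul(Mul(95, Add(3, 80)), 1) = Mul(Mul(95, 83), 1) = Mul(7885, 1) = 7885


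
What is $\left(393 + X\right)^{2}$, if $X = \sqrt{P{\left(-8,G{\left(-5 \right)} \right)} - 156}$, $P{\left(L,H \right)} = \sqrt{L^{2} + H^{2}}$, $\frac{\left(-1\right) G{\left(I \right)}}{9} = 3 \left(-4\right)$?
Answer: $\left(393 + 2 i \sqrt{39 - \sqrt{733}}\right)^{2} \approx 1.544 \cdot 10^{5} + 5428.8 i$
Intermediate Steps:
$G{\left(I \right)} = 108$ ($G{\left(I \right)} = - 9 \cdot 3 \left(-4\right) = \left(-9\right) \left(-12\right) = 108$)
$P{\left(L,H \right)} = \sqrt{H^{2} + L^{2}}$
$X = \sqrt{-156 + 4 \sqrt{733}}$ ($X = \sqrt{\sqrt{108^{2} + \left(-8\right)^{2}} - 156} = \sqrt{\sqrt{11664 + 64} - 156} = \sqrt{\sqrt{11728} - 156} = \sqrt{4 \sqrt{733} - 156} = \sqrt{-156 + 4 \sqrt{733}} \approx 6.9068 i$)
$\left(393 + X\right)^{2} = \left(393 + 2 \sqrt{-39 + \sqrt{733}}\right)^{2}$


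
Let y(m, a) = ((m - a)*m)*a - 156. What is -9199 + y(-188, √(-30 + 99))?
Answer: 3617 + 35344*√69 ≈ 2.9721e+5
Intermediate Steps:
y(m, a) = -156 + a*m*(m - a) (y(m, a) = (m*(m - a))*a - 156 = a*m*(m - a) - 156 = -156 + a*m*(m - a))
-9199 + y(-188, √(-30 + 99)) = -9199 + (-156 + √(-30 + 99)*(-188)² - 1*(-188)*(√(-30 + 99))²) = -9199 + (-156 + √69*35344 - 1*(-188)*(√69)²) = -9199 + (-156 + 35344*√69 - 1*(-188)*69) = -9199 + (-156 + 35344*√69 + 12972) = -9199 + (12816 + 35344*√69) = 3617 + 35344*√69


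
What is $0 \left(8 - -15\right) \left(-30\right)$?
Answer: $0$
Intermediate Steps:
$0 \left(8 - -15\right) \left(-30\right) = 0 \left(8 + 15\right) \left(-30\right) = 0 \cdot 23 \left(-30\right) = 0 \left(-30\right) = 0$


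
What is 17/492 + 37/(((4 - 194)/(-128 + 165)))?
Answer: -335159/46740 ≈ -7.1707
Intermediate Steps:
17/492 + 37/(((4 - 194)/(-128 + 165))) = 17*(1/492) + 37/((-190/37)) = 17/492 + 37/((-190*1/37)) = 17/492 + 37/(-190/37) = 17/492 + 37*(-37/190) = 17/492 - 1369/190 = -335159/46740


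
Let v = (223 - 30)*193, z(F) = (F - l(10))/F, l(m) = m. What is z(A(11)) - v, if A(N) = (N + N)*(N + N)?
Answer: -9014021/242 ≈ -37248.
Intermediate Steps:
A(N) = 4*N**2 (A(N) = (2*N)*(2*N) = 4*N**2)
z(F) = (-10 + F)/F (z(F) = (F - 1*10)/F = (F - 10)/F = (-10 + F)/F)
v = 37249 (v = 193*193 = 37249)
z(A(11)) - v = (-10 + 4*11**2)/((4*11**2)) - 1*37249 = (-10 + 4*121)/((4*121)) - 37249 = (-10 + 484)/484 - 37249 = (1/484)*474 - 37249 = 237/242 - 37249 = -9014021/242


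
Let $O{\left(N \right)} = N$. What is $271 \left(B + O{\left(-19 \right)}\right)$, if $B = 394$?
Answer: $101625$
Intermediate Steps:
$271 \left(B + O{\left(-19 \right)}\right) = 271 \left(394 - 19\right) = 271 \cdot 375 = 101625$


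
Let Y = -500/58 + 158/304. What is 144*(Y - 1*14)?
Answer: -1753578/551 ≈ -3182.5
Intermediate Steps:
Y = -35709/4408 (Y = -500*1/58 + 158*(1/304) = -250/29 + 79/152 = -35709/4408 ≈ -8.1010)
144*(Y - 1*14) = 144*(-35709/4408 - 1*14) = 144*(-35709/4408 - 14) = 144*(-97421/4408) = -1753578/551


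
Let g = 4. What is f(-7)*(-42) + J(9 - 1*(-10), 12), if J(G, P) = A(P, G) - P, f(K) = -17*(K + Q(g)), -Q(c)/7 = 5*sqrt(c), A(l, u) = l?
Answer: -54978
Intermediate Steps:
Q(c) = -35*sqrt(c)
f(K) = 1190 - 17*K (f(K) = -17*(K - 35*sqrt(4)) = -17*(K - 35*2) = -17*(K - 70) = -17*(-70 + K) = 1190 - 17*K)
J(G, P) = 0 (J(G, P) = P - P = 0)
f(-7)*(-42) + J(9 - 1*(-10), 12) = (1190 - 17*(-7))*(-42) + 0 = (1190 + 119)*(-42) + 0 = 1309*(-42) + 0 = -54978 + 0 = -54978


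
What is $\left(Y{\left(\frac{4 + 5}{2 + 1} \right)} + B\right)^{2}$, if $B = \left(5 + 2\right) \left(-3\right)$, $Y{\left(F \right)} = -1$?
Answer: $484$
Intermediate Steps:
$B = -21$ ($B = 7 \left(-3\right) = -21$)
$\left(Y{\left(\frac{4 + 5}{2 + 1} \right)} + B\right)^{2} = \left(-1 - 21\right)^{2} = \left(-22\right)^{2} = 484$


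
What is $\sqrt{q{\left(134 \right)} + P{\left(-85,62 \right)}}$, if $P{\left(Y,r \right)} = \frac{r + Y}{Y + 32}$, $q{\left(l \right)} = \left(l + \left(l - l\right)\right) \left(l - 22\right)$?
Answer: $\frac{3 \sqrt{4684299}}{53} \approx 122.51$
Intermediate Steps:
$q{\left(l \right)} = l \left(-22 + l\right)$ ($q{\left(l \right)} = \left(l + 0\right) \left(-22 + l\right) = l \left(-22 + l\right)$)
$P{\left(Y,r \right)} = \frac{Y + r}{32 + Y}$
$\sqrt{q{\left(134 \right)} + P{\left(-85,62 \right)}} = \sqrt{134 \left(-22 + 134\right) + \frac{-85 + 62}{32 - 85}} = \sqrt{134 \cdot 112 + \frac{1}{-53} \left(-23\right)} = \sqrt{15008 - - \frac{23}{53}} = \sqrt{15008 + \frac{23}{53}} = \sqrt{\frac{795447}{53}} = \frac{3 \sqrt{4684299}}{53}$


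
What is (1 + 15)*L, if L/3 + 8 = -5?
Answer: -624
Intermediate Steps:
L = -39 (L = -24 + 3*(-5) = -24 - 15 = -39)
(1 + 15)*L = (1 + 15)*(-39) = 16*(-39) = -624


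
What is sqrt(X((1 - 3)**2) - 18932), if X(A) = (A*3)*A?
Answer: 2*I*sqrt(4721) ≈ 137.42*I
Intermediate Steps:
X(A) = 3*A**2 (X(A) = (3*A)*A = 3*A**2)
sqrt(X((1 - 3)**2) - 18932) = sqrt(3*((1 - 3)**2)**2 - 18932) = sqrt(3*((-2)**2)**2 - 18932) = sqrt(3*4**2 - 18932) = sqrt(3*16 - 18932) = sqrt(48 - 18932) = sqrt(-18884) = 2*I*sqrt(4721)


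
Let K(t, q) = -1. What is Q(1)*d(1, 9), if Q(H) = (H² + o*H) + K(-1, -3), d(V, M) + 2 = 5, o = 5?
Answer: 15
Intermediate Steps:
d(V, M) = 3 (d(V, M) = -2 + 5 = 3)
Q(H) = -1 + H² + 5*H (Q(H) = (H² + 5*H) - 1 = -1 + H² + 5*H)
Q(1)*d(1, 9) = (-1 + 1² + 5*1)*3 = (-1 + 1 + 5)*3 = 5*3 = 15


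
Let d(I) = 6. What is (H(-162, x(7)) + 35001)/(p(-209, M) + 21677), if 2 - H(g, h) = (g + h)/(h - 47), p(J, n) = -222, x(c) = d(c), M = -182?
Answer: 1434967/879655 ≈ 1.6313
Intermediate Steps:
x(c) = 6
H(g, h) = 2 - (g + h)/(-47 + h) (H(g, h) = 2 - (g + h)/(h - 47) = 2 - (g + h)/(-47 + h))
(H(-162, x(7)) + 35001)/(p(-209, M) + 21677) = ((-94 + 6 - 1*(-162))/(-47 + 6) + 35001)/(-222 + 21677) = ((-94 + 6 + 162)/(-41) + 35001)/21455 = (-1/41*74 + 35001)*(1/21455) = (-74/41 + 35001)*(1/21455) = (1434967/41)*(1/21455) = 1434967/879655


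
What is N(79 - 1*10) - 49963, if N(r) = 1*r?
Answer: -49894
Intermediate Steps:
N(r) = r
N(79 - 1*10) - 49963 = (79 - 1*10) - 49963 = (79 - 10) - 49963 = 69 - 49963 = -49894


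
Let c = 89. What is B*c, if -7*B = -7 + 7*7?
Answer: -534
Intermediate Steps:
B = -6 (B = -(-7 + 7*7)/7 = -(-7 + 49)/7 = -⅐*42 = -6)
B*c = -6*89 = -534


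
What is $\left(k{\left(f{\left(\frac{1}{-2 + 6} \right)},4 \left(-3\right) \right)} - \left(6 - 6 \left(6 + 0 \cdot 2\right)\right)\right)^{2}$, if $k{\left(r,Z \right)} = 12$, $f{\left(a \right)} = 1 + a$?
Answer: $1764$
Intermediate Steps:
$\left(k{\left(f{\left(\frac{1}{-2 + 6} \right)},4 \left(-3\right) \right)} - \left(6 - 6 \left(6 + 0 \cdot 2\right)\right)\right)^{2} = \left(12 - \left(6 - 6 \left(6 + 0 \cdot 2\right)\right)\right)^{2} = \left(12 - \left(6 - 6 \left(6 + 0\right)\right)\right)^{2} = \left(12 + \left(-6 + 6 \cdot 6\right)\right)^{2} = \left(12 + \left(-6 + 36\right)\right)^{2} = \left(12 + 30\right)^{2} = 42^{2} = 1764$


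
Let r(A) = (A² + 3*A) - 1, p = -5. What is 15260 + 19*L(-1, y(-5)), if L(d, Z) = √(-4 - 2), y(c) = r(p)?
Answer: 15260 + 19*I*√6 ≈ 15260.0 + 46.54*I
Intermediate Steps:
r(A) = -1 + A² + 3*A
y(c) = 9 (y(c) = -1 + (-5)² + 3*(-5) = -1 + 25 - 15 = 9)
L(d, Z) = I*√6 (L(d, Z) = √(-6) = I*√6)
15260 + 19*L(-1, y(-5)) = 15260 + 19*(I*√6) = 15260 + 19*I*√6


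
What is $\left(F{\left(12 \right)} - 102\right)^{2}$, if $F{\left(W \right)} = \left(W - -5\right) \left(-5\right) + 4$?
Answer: $33489$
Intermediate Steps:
$F{\left(W \right)} = -21 - 5 W$ ($F{\left(W \right)} = \left(W + 5\right) \left(-5\right) + 4 = \left(5 + W\right) \left(-5\right) + 4 = \left(-25 - 5 W\right) + 4 = -21 - 5 W$)
$\left(F{\left(12 \right)} - 102\right)^{2} = \left(\left(-21 - 60\right) - 102\right)^{2} = \left(-81 - 102\right)^{2} = \left(-183\right)^{2} = 33489$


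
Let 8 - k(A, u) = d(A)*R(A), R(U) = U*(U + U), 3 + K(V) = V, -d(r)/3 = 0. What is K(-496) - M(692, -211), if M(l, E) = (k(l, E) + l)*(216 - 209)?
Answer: -5399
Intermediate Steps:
d(r) = 0 (d(r) = -3*0 = 0)
K(V) = -3 + V
R(U) = 2*U² (R(U) = U*(2*U) = 2*U²)
k(A, u) = 8 (k(A, u) = 8 - 0*2*A² = 8 - 1*0 = 8 + 0 = 8)
M(l, E) = 56 + 7*l (M(l, E) = (8 + l)*(216 - 209) = (8 + l)*7 = 56 + 7*l)
K(-496) - M(692, -211) = (-3 - 496) - (56 + 7*692) = -499 - (56 + 4844) = -499 - 1*4900 = -499 - 4900 = -5399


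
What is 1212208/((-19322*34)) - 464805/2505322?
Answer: -835581021529/411466569314 ≈ -2.0307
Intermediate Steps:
1212208/((-19322*34)) - 464805/2505322 = 1212208/(-656948) - 464805*1/2505322 = 1212208*(-1/656948) - 464805/2505322 = -303052/164237 - 464805/2505322 = -835581021529/411466569314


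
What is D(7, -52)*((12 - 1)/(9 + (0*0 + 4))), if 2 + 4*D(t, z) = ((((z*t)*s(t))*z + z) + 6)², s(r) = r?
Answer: 96486513739/26 ≈ 3.7110e+9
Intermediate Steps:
D(t, z) = -½ + (6 + z + t²*z²)²/4 (D(t, z) = -½ + ((((z*t)*t)*z + z) + 6)²/4 = -½ + ((((t*z)*t)*z + z) + 6)²/4 = -½ + (((z*t²)*z + z) + 6)²/4 = -½ + ((t²*z² + z) + 6)²/4 = -½ + ((z + t²*z²) + 6)²/4 = -½ + (6 + z + t²*z²)²/4)
D(7, -52)*((12 - 1)/(9 + (0*0 + 4))) = (-½ + (6 - 52 + 7²*(-52)²)²/4)*((12 - 1)/(9 + (0*0 + 4))) = (-½ + (6 - 52 + 49*2704)²/4)*(11/(9 + (0 + 4))) = (-½ + (6 - 52 + 132496)²/4)*(11/(9 + 4)) = (-½ + (¼)*132450²)*(11/13) = (-½ + (¼)*17543002500)*(11*(1/13)) = (-½ + 4385750625)*(11/13) = (8771501249/2)*(11/13) = 96486513739/26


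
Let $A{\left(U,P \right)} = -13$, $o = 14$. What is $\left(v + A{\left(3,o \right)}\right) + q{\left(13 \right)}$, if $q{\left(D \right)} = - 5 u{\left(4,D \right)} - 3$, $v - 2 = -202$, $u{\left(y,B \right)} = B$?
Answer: $-281$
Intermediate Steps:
$v = -200$ ($v = 2 - 202 = -200$)
$q{\left(D \right)} = -3 - 5 D$ ($q{\left(D \right)} = - 5 D - 3 = -3 - 5 D$)
$\left(v + A{\left(3,o \right)}\right) + q{\left(13 \right)} = \left(-200 - 13\right) - 68 = -213 - 68 = -281$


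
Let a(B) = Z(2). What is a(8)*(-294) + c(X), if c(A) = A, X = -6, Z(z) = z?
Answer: -594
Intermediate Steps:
a(B) = 2
a(8)*(-294) + c(X) = 2*(-294) - 6 = -588 - 6 = -594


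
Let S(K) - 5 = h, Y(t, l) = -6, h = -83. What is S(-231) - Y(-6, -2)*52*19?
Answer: 5850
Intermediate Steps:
S(K) = -78 (S(K) = 5 - 83 = -78)
S(-231) - Y(-6, -2)*52*19 = -78 - (-6*52)*19 = -78 - (-312)*19 = -78 - 1*(-5928) = -78 + 5928 = 5850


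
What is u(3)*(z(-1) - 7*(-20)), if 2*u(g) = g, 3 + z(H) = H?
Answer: 204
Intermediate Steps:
z(H) = -3 + H
u(g) = g/2
u(3)*(z(-1) - 7*(-20)) = ((½)*3)*((-3 - 1) - 7*(-20)) = 3*(-4 + 140)/2 = (3/2)*136 = 204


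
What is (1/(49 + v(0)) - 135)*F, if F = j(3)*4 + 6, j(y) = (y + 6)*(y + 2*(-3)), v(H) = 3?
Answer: 357969/26 ≈ 13768.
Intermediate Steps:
j(y) = (-6 + y)*(6 + y) (j(y) = (6 + y)*(y - 6) = (6 + y)*(-6 + y) = (-6 + y)*(6 + y))
F = -102 (F = (-36 + 3**2)*4 + 6 = (-36 + 9)*4 + 6 = -27*4 + 6 = -108 + 6 = -102)
(1/(49 + v(0)) - 135)*F = (1/(49 + 3) - 135)*(-102) = (1/52 - 135)*(-102) = -7019/52*(-102) = 357969/26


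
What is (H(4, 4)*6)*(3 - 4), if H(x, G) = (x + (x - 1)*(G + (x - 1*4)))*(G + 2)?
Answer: -576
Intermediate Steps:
H(x, G) = (2 + G)*(x + (-1 + x)*(-4 + G + x)) (H(x, G) = (x + (-1 + x)*(G + (x - 4)))*(2 + G) = (x + (-1 + x)*(G + (-4 + x)))*(2 + G) = (x + (-1 + x)*(-4 + G + x))*(2 + G) = (2 + G)*(x + (-1 + x)*(-4 + G + x)))
(H(4, 4)*6)*(3 - 4) = ((8 - 1*4² - 8*4 + 2*4 + 2*4² + 4*4² + 4*4² - 2*4*4)*6)*(3 - 4) = ((8 - 1*16 - 32 + 8 + 2*16 + 4*16 + 4*16 - 32)*6)*(-1) = ((8 - 16 - 32 + 8 + 32 + 64 + 64 - 32)*6)*(-1) = (96*6)*(-1) = 576*(-1) = -576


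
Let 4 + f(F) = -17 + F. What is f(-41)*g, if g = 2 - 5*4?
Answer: 1116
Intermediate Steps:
f(F) = -21 + F (f(F) = -4 + (-17 + F) = -21 + F)
g = -18 (g = 2 - 20 = -18)
f(-41)*g = (-21 - 41)*(-18) = -62*(-18) = 1116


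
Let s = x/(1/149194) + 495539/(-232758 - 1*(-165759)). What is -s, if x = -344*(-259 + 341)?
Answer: 281962903615187/66999 ≈ 4.2085e+9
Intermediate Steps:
x = -28208 (x = -344*82 = -28208)
s = -281962903615187/66999 (s = -28208/(1/149194) + 495539/(-232758 - 1*(-165759)) = -28208/1/149194 + 495539/(-232758 + 165759) = -28208*149194 + 495539/(-66999) = -4208464352 + 495539*(-1/66999) = -4208464352 - 495539/66999 = -281962903615187/66999 ≈ -4.2085e+9)
-s = -1*(-281962903615187/66999) = 281962903615187/66999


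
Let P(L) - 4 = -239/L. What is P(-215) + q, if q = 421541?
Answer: 90632414/215 ≈ 4.2155e+5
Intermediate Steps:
P(L) = 4 - 239/L
P(-215) + q = (4 - 239/(-215)) + 421541 = (4 - 239*(-1/215)) + 421541 = (4 + 239/215) + 421541 = 1099/215 + 421541 = 90632414/215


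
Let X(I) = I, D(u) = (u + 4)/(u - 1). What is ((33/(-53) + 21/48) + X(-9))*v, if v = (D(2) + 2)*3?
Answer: -23367/106 ≈ -220.44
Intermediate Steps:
D(u) = (4 + u)/(-1 + u)
v = 24 (v = ((4 + 2)/(-1 + 2) + 2)*3 = (6/1 + 2)*3 = (1*6 + 2)*3 = (6 + 2)*3 = 8*3 = 24)
((33/(-53) + 21/48) + X(-9))*v = ((33/(-53) + 21/48) - 9)*24 = ((33*(-1/53) + 21*(1/48)) - 9)*24 = ((-33/53 + 7/16) - 9)*24 = (-157/848 - 9)*24 = -7789/848*24 = -23367/106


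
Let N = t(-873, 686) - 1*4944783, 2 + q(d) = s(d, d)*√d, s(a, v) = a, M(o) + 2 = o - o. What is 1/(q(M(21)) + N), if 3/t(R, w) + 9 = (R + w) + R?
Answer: -706338431824/3492691684590221289 + 1142761*I*√2/13970766738360885156 ≈ -2.0223e-7 + 1.1568e-13*I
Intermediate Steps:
M(o) = -2 (M(o) = -2 + (o - o) = -2 + 0 = -2)
t(R, w) = 3/(-9 + w + 2*R) (t(R, w) = 3/(-9 + ((R + w) + R)) = 3/(-9 + (w + 2*R)) = 3/(-9 + w + 2*R))
q(d) = -2 + d^(3/2) (q(d) = -2 + d*√d = -2 + d^(3/2))
N = -5285973030/1069 (N = 3/(-9 + 686 + 2*(-873)) - 1*4944783 = 3/(-9 + 686 - 1746) - 4944783 = 3/(-1069) - 4944783 = 3*(-1/1069) - 4944783 = -3/1069 - 4944783 = -5285973030/1069 ≈ -4.9448e+6)
1/(q(M(21)) + N) = 1/((-2 + (-2)^(3/2)) - 5285973030/1069) = 1/((-2 - 2*I*√2) - 5285973030/1069) = 1/(-5285975168/1069 - 2*I*√2)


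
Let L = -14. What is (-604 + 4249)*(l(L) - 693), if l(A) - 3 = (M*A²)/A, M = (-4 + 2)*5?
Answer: -2004750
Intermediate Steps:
M = -10 (M = -2*5 = -10)
l(A) = 3 - 10*A (l(A) = 3 + (-10*A²)/A = 3 - 10*A)
(-604 + 4249)*(l(L) - 693) = (-604 + 4249)*((3 - 10*(-14)) - 693) = 3645*((3 + 140) - 693) = 3645*(143 - 693) = 3645*(-550) = -2004750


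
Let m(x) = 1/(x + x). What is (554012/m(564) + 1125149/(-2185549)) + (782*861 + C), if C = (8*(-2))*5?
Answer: 1367276738822993/2185549 ≈ 6.2560e+8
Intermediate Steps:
m(x) = 1/(2*x)
C = -80 (C = -16*5 = -80)
(554012/m(564) + 1125149/(-2185549)) + (782*861 + C) = (554012/(((½)/564)) + 1125149/(-2185549)) + (782*861 - 80) = (554012/(((½)*(1/564))) + 1125149*(-1/2185549)) + (673302 - 80) = (554012/(1/1128) - 1125149/2185549) + 673222 = (554012*1128 - 1125149/2185549) + 673222 = (624925536 - 1125149/2185549) + 673222 = 1365805379154115/2185549 + 673222 = 1367276738822993/2185549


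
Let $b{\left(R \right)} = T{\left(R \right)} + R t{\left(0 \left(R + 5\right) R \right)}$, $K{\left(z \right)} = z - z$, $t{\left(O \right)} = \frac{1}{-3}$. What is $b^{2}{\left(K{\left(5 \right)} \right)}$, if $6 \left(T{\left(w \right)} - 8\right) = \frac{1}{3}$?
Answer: $\frac{21025}{324} \approx 64.892$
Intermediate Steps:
$t{\left(O \right)} = - \frac{1}{3}$
$K{\left(z \right)} = 0$
$T{\left(w \right)} = \frac{145}{18}$ ($T{\left(w \right)} = 8 + \frac{1}{6 \cdot 3} = 8 + \frac{1}{6} \cdot \frac{1}{3} = 8 + \frac{1}{18} = \frac{145}{18}$)
$b{\left(R \right)} = \frac{145}{18} - \frac{R}{3}$ ($b{\left(R \right)} = \frac{145}{18} + R \left(- \frac{1}{3}\right) = \frac{145}{18} - \frac{R}{3}$)
$b^{2}{\left(K{\left(5 \right)} \right)} = \left(\frac{145}{18} - 0\right)^{2} = \left(\frac{145}{18} + 0\right)^{2} = \left(\frac{145}{18}\right)^{2} = \frac{21025}{324}$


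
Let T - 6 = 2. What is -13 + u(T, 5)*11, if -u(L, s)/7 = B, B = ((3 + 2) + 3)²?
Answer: -4941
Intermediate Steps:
T = 8 (T = 6 + 2 = 8)
B = 64 (B = (5 + 3)² = 8² = 64)
u(L, s) = -448 (u(L, s) = -7*64 = -448)
-13 + u(T, 5)*11 = -13 - 448*11 = -13 - 4928 = -4941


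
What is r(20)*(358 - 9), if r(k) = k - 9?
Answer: 3839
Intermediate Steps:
r(k) = -9 + k
r(20)*(358 - 9) = (-9 + 20)*(358 - 9) = 11*349 = 3839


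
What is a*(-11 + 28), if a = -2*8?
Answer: -272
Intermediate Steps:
a = -16
a*(-11 + 28) = -16*(-11 + 28) = -16*17 = -272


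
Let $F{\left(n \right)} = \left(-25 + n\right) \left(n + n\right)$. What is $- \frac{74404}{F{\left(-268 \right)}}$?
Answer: $- \frac{18601}{39262} \approx -0.47377$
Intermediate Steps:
$F{\left(n \right)} = 2 n \left(-25 + n\right)$ ($F{\left(n \right)} = \left(-25 + n\right) 2 n = 2 n \left(-25 + n\right)$)
$- \frac{74404}{F{\left(-268 \right)}} = - \frac{74404}{2 \left(-268\right) \left(-25 - 268\right)} = - \frac{74404}{2 \left(-268\right) \left(-293\right)} = - \frac{74404}{157048} = \left(-74404\right) \frac{1}{157048} = - \frac{18601}{39262}$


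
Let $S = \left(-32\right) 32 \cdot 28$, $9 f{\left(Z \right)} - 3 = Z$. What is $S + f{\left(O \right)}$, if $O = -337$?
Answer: $- \frac{258382}{9} \approx -28709.0$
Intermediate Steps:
$f{\left(Z \right)} = \frac{1}{3} + \frac{Z}{9}$
$S = -28672$ ($S = \left(-1024\right) 28 = -28672$)
$S + f{\left(O \right)} = -28672 + \left(\frac{1}{3} + \frac{1}{9} \left(-337\right)\right) = -28672 + \left(\frac{1}{3} - \frac{337}{9}\right) = -28672 - \frac{334}{9} = - \frac{258382}{9}$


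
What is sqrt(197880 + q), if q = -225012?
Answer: 2*I*sqrt(6783) ≈ 164.72*I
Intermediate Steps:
sqrt(197880 + q) = sqrt(197880 - 225012) = sqrt(-27132) = 2*I*sqrt(6783)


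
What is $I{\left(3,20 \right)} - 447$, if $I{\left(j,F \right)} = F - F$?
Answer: $-447$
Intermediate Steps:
$I{\left(j,F \right)} = 0$
$I{\left(3,20 \right)} - 447 = 0 - 447 = -447$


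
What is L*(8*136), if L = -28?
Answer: -30464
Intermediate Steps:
L*(8*136) = -224*136 = -28*1088 = -30464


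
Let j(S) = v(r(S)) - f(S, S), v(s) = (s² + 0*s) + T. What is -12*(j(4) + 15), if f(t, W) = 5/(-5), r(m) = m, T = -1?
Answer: -372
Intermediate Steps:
f(t, W) = -1 (f(t, W) = 5*(-⅕) = -1)
v(s) = -1 + s² (v(s) = (s² + 0*s) - 1 = (s² + 0) - 1 = s² - 1 = -1 + s²)
j(S) = S² (j(S) = (-1 + S²) - 1*(-1) = (-1 + S²) + 1 = S²)
-12*(j(4) + 15) = -12*(4² + 15) = -12*(16 + 15) = -12*31 = -372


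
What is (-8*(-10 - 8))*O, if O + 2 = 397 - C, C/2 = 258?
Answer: -17424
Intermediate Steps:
C = 516 (C = 2*258 = 516)
O = -121 (O = -2 + (397 - 1*516) = -2 + (397 - 516) = -2 - 119 = -121)
(-8*(-10 - 8))*O = -8*(-10 - 8)*(-121) = -8*(-18)*(-121) = 144*(-121) = -17424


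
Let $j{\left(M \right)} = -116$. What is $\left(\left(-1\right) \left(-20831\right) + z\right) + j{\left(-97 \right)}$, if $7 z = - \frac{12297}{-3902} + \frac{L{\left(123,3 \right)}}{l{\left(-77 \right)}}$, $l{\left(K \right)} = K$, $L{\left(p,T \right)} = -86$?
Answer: $\frac{43568614711}{2103178} \approx 20716.0$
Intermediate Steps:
$z = \frac{1282441}{2103178}$ ($z = \frac{- \frac{12297}{-3902} - \frac{86}{-77}}{7} = \frac{\left(-12297\right) \left(- \frac{1}{3902}\right) - - \frac{86}{77}}{7} = \frac{\frac{12297}{3902} + \frac{86}{77}}{7} = \frac{1}{7} \cdot \frac{1282441}{300454} = \frac{1282441}{2103178} \approx 0.60976$)
$\left(\left(-1\right) \left(-20831\right) + z\right) + j{\left(-97 \right)} = \left(\left(-1\right) \left(-20831\right) + \frac{1282441}{2103178}\right) - 116 = \left(20831 + \frac{1282441}{2103178}\right) - 116 = \frac{43812583359}{2103178} - 116 = \frac{43568614711}{2103178}$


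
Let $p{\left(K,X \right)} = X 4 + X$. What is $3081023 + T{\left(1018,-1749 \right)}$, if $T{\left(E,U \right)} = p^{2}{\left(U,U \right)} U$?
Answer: $-133751737702$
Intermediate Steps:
$p{\left(K,X \right)} = 5 X$ ($p{\left(K,X \right)} = 4 X + X = 5 X$)
$T{\left(E,U \right)} = 25 U^{3}$ ($T{\left(E,U \right)} = \left(5 U\right)^{2} U = 25 U^{2} U = 25 U^{3}$)
$3081023 + T{\left(1018,-1749 \right)} = 3081023 + 25 \left(-1749\right)^{3} = 3081023 + 25 \left(-5350192749\right) = 3081023 - 133754818725 = -133751737702$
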